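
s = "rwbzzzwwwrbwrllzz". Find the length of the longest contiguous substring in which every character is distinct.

4

add r: [r] len 1
add w: [r, w] len 2
add b: [r, w, b] len 3
add z: [r, w, b, z] len 4
add z (repeat z, move left end past it): [z] len 1
add z (repeat z, move left end past it): [z] len 1
add w: [z, w] len 2
add w (repeat w, move left end past it): [w] len 1
add w (repeat w, move left end past it): [w] len 1
add r: [w, r] len 2
add b: [w, r, b] len 3
add w (repeat w, move left end past it): [r, b, w] len 3
add r (repeat r, move left end past it): [b, w, r] len 3
add l: [b, w, r, l] len 4
add l (repeat l, move left end past it): [l] len 1
add z: [l, z] len 2
add z (repeat z, move left end past it): [z] len 1
Longest all-distinct length: 4.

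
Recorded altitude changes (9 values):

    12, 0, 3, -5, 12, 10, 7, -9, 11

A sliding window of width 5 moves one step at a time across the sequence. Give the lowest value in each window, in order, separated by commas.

-5, -5, -5, -9, -9

(12, 0, 3, -5, 12) → min -5
(0, 3, -5, 12, 10) → min -5
(3, -5, 12, 10, 7) → min -5
(-5, 12, 10, 7, -9) → min -9
(12, 10, 7, -9, 11) → min -9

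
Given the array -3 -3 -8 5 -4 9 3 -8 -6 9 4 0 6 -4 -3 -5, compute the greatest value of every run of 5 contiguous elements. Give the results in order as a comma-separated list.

(-3, -3, -8, 5, -4) → max 5
(-3, -8, 5, -4, 9) → max 9
(-8, 5, -4, 9, 3) → max 9
(5, -4, 9, 3, -8) → max 9
(-4, 9, 3, -8, -6) → max 9
(9, 3, -8, -6, 9) → max 9
(3, -8, -6, 9, 4) → max 9
(-8, -6, 9, 4, 0) → max 9
(-6, 9, 4, 0, 6) → max 9
(9, 4, 0, 6, -4) → max 9
(4, 0, 6, -4, -3) → max 6
(0, 6, -4, -3, -5) → max 6

5, 9, 9, 9, 9, 9, 9, 9, 9, 9, 6, 6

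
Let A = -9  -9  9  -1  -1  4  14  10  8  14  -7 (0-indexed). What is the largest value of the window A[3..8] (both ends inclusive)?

14

Elements at indices 3..8: -1, -1, 4, 14, 10, 8
max(-1, -1, 4, 14, 10, 8) = 14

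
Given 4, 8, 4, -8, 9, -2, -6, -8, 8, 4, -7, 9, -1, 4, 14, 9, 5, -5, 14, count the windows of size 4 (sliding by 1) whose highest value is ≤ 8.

[4, 8, 4, -8] → max 8  ≤ 8 ✓
[8, 4, -8, 9] → max 9
[4, -8, 9, -2] → max 9
[-8, 9, -2, -6] → max 9
[9, -2, -6, -8] → max 9
[-2, -6, -8, 8] → max 8  ≤ 8 ✓
[-6, -8, 8, 4] → max 8  ≤ 8 ✓
[-8, 8, 4, -7] → max 8  ≤ 8 ✓
[8, 4, -7, 9] → max 9
[4, -7, 9, -1] → max 9
[-7, 9, -1, 4] → max 9
[9, -1, 4, 14] → max 14
[-1, 4, 14, 9] → max 14
[4, 14, 9, 5] → max 14
[14, 9, 5, -5] → max 14
[9, 5, -5, 14] → max 14
4 windows satisfy the condition.

4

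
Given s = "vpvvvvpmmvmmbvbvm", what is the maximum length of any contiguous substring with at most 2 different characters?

7

Extend right; when distinct count exceeds 2, shrink from the left:
[v] 1 distinct, len 1
[v, p] 2 distinct, len 2
[v, p, v] 2 distinct, len 3
[v, p, v, v] 2 distinct, len 4
[v, p, v, v, v] 2 distinct, len 5
[v, p, v, v, v, v] 2 distinct, len 6
[v, p, v, v, v, v, p] 2 distinct, len 7
[p, m] 2 distinct, len 2
[p, m, m] 2 distinct, len 3
[m, m, v] 2 distinct, len 3
[m, m, v, m] 2 distinct, len 4
[m, m, v, m, m] 2 distinct, len 5
[m, m, b] 2 distinct, len 3
[b, v] 2 distinct, len 2
[b, v, b] 2 distinct, len 3
[b, v, b, v] 2 distinct, len 4
[v, m] 2 distinct, len 2
Longest length with ≤2 distinct: 7.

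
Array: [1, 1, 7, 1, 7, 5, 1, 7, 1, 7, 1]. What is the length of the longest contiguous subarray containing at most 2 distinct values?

[1] 1 distinct, len 1
[1, 1] 1 distinct, len 2
[1, 1, 7] 2 distinct, len 3
[1, 1, 7, 1] 2 distinct, len 4
[1, 1, 7, 1, 7] 2 distinct, len 5
[7, 5] 2 distinct, len 2
[5, 1] 2 distinct, len 2
[1, 7] 2 distinct, len 2
[1, 7, 1] 2 distinct, len 3
[1, 7, 1, 7] 2 distinct, len 4
[1, 7, 1, 7, 1] 2 distinct, len 5
Longest length with ≤2 distinct: 5.

5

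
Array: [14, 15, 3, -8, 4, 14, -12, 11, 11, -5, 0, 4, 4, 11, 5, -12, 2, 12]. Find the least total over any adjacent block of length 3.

-5

Window sums for each of the 16 positions:
[14, 15, 3] → sum 32
[15, 3, -8] → sum 10
[3, -8, 4] → sum -1
[-8, 4, 14] → sum 10
[4, 14, -12] → sum 6
[14, -12, 11] → sum 13
[-12, 11, 11] → sum 10
[11, 11, -5] → sum 17
[11, -5, 0] → sum 6
[-5, 0, 4] → sum -1
[0, 4, 4] → sum 8
[4, 4, 11] → sum 19
[4, 11, 5] → sum 20
[11, 5, -12] → sum 4
[5, -12, 2] → sum -5
[-12, 2, 12] → sum 2
Least of these is -5.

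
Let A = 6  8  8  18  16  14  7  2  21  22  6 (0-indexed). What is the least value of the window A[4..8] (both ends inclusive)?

Elements at indices 4..8: 16, 14, 7, 2, 21
min(16, 14, 7, 2, 21) = 2

2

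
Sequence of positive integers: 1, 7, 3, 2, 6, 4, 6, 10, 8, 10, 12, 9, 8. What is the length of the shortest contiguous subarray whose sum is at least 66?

8

add 1: running sum 1 < 66
add 7: running sum 8 < 66
add 3: running sum 11 < 66
add 2: running sum 13 < 66
add 6: running sum 19 < 66
add 4: running sum 23 < 66
add 6: running sum 29 < 66
add 10: running sum 39 < 66
add 8: running sum 47 < 66
add 10: running sum 57 < 66
end 10: [7, 3, 2, 6, 4, 6, 10, 8, 10, 12] sum 68, len 10
end 11: [2, 6, 4, 6, 10, 8, 10, 12, 9] sum 67, len 9
end 12: [4, 6, 10, 8, 10, 12, 9, 8] sum 67, len 8
Shortest qualifying length: 8.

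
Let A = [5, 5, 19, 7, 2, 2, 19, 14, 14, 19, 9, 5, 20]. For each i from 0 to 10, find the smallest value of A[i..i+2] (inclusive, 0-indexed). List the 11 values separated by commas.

5, 5, 2, 2, 2, 2, 14, 14, 9, 5, 5

(5, 5, 19) → min 5
(5, 19, 7) → min 5
(19, 7, 2) → min 2
(7, 2, 2) → min 2
(2, 2, 19) → min 2
(2, 19, 14) → min 2
(19, 14, 14) → min 14
(14, 14, 19) → min 14
(14, 19, 9) → min 9
(19, 9, 5) → min 5
(9, 5, 20) → min 5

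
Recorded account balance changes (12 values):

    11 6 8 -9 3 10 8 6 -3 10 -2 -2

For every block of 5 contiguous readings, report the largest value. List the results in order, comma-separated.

11, 10, 10, 10, 10, 10, 10, 10

Sliding a size-5 window across the 12 values:
(11, 6, 8, -9, 3) → max 11
(6, 8, -9, 3, 10) → max 10
(8, -9, 3, 10, 8) → max 10
(-9, 3, 10, 8, 6) → max 10
(3, 10, 8, 6, -3) → max 10
(10, 8, 6, -3, 10) → max 10
(8, 6, -3, 10, -2) → max 10
(6, -3, 10, -2, -2) → max 10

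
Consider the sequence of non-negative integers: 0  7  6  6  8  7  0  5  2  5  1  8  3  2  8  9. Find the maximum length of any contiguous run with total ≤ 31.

8

Extend to the right; shrink from the left whenever the sum exceeds 31:
→ 0: sum 0, len 1
→ 7: sum 7, len 2
→ 6: sum 13, len 3
→ 6: sum 19, len 4
→ 8: sum 27, len 5
→ 7 (dropped 0, 7): sum 27, len 4
→ 0: sum 27, len 5
→ 5 (dropped 6): sum 26, len 5
→ 2: sum 28, len 6
→ 5 (dropped 6): sum 27, len 6
→ 1: sum 28, len 7
→ 8 (dropped 8): sum 28, len 7
→ 3: sum 31, len 8
→ 2 (dropped 7): sum 26, len 8
→ 8 (dropped 0, 5): sum 29, len 7
→ 9 (dropped 2, 5): sum 31, len 6
Longest length seen: 8.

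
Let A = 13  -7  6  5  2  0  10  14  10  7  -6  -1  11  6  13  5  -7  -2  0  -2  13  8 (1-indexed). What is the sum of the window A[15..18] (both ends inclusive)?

Elements at indices 15..18: 13, 5, -7, -2
sum(13, 5, -7, -2) = 9

9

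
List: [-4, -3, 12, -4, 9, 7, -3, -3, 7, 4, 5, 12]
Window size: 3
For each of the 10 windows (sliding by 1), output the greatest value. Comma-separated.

12, 12, 12, 9, 9, 7, 7, 7, 7, 12

(-4, -3, 12) → max 12
(-3, 12, -4) → max 12
(12, -4, 9) → max 12
(-4, 9, 7) → max 9
(9, 7, -3) → max 9
(7, -3, -3) → max 7
(-3, -3, 7) → max 7
(-3, 7, 4) → max 7
(7, 4, 5) → max 7
(4, 5, 12) → max 12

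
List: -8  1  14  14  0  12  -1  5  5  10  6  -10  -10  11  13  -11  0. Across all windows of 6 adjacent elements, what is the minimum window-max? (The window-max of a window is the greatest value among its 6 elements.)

Window maxs for each of the 12 positions:
(-8, 1, 14, 14, 0, 12) → max 14
(1, 14, 14, 0, 12, -1) → max 14
(14, 14, 0, 12, -1, 5) → max 14
(14, 0, 12, -1, 5, 5) → max 14
(0, 12, -1, 5, 5, 10) → max 12
(12, -1, 5, 5, 10, 6) → max 12
(-1, 5, 5, 10, 6, -10) → max 10
(5, 5, 10, 6, -10, -10) → max 10
(5, 10, 6, -10, -10, 11) → max 11
(10, 6, -10, -10, 11, 13) → max 13
(6, -10, -10, 11, 13, -11) → max 13
(-10, -10, 11, 13, -11, 0) → max 13
Minimum of these is 10.

10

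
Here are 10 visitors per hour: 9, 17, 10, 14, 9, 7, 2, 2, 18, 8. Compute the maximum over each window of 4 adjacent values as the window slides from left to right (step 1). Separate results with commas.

9 17 10 14 → max 17
17 10 14 9 → max 17
10 14 9 7 → max 14
14 9 7 2 → max 14
9 7 2 2 → max 9
7 2 2 18 → max 18
2 2 18 8 → max 18

17, 17, 14, 14, 9, 18, 18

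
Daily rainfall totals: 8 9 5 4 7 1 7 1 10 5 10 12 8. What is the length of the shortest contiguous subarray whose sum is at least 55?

add 8: running sum 8 < 55
add 9: running sum 17 < 55
add 5: running sum 22 < 55
add 4: running sum 26 < 55
add 7: running sum 33 < 55
add 1: running sum 34 < 55
add 7: running sum 41 < 55
add 1: running sum 42 < 55
add 10: running sum 52 < 55
end 9: [8, 9, 5, 4, 7, 1, 7, 1, 10, 5] sum 57, len 10
end 10: [9, 5, 4, 7, 1, 7, 1, 10, 5, 10] sum 59, len 10
end 11: [4, 7, 1, 7, 1, 10, 5, 10, 12] sum 57, len 9
end 12: [7, 1, 7, 1, 10, 5, 10, 12, 8] sum 61, len 9
Shortest qualifying length: 9.

9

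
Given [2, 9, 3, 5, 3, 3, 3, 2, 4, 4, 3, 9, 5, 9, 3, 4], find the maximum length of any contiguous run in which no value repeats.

4

add 2: [2] len 1
add 9: [2, 9] len 2
add 3: [2, 9, 3] len 3
add 5: [2, 9, 3, 5] len 4
add 3 (repeat 3, move left end past it): [5, 3] len 2
add 3 (repeat 3, move left end past it): [3] len 1
add 3 (repeat 3, move left end past it): [3] len 1
add 2: [3, 2] len 2
add 4: [3, 2, 4] len 3
add 4 (repeat 4, move left end past it): [4] len 1
add 3: [4, 3] len 2
add 9: [4, 3, 9] len 3
add 5: [4, 3, 9, 5] len 4
add 9 (repeat 9, move left end past it): [5, 9] len 2
add 3: [5, 9, 3] len 3
add 4: [5, 9, 3, 4] len 4
Longest all-distinct length: 4.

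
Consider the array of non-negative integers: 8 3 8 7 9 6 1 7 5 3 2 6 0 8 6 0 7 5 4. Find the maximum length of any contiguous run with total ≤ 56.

13

→ 8: sum 8, len 1
→ 3: sum 11, len 2
→ 8: sum 19, len 3
→ 7: sum 26, len 4
→ 9: sum 35, len 5
→ 6: sum 41, len 6
→ 1: sum 42, len 7
→ 7: sum 49, len 8
→ 5: sum 54, len 9
→ 3 (dropped 8): sum 49, len 9
→ 2: sum 51, len 10
→ 6 (dropped 3): sum 54, len 10
→ 0: sum 54, len 11
→ 8 (dropped 8): sum 54, len 11
→ 6 (dropped 7): sum 53, len 11
→ 0: sum 53, len 12
→ 7 (dropped 9): sum 51, len 12
→ 5: sum 56, len 13
→ 4 (dropped 6): sum 54, len 13
Longest length seen: 13.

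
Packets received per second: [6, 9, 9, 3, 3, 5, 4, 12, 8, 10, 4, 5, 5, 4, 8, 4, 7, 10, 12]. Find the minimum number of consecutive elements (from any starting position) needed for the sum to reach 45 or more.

Extend right; whenever the sum reaches 45, record the length and shrink from the left:
add 6: running sum 6 < 45
add 9: running sum 15 < 45
add 9: running sum 24 < 45
add 3: running sum 27 < 45
add 3: running sum 30 < 45
add 5: running sum 35 < 45
add 4: running sum 39 < 45
add 12: shortest ending here [9, 9, 3, 3, 5, 4, 12] sum 45, len 7
add 8: shortest ending here [9, 9, 3, 3, 5, 4, 12, 8] sum 53, len 8
add 10: shortest ending here [3, 3, 5, 4, 12, 8, 10] sum 45, len 7
add 4: shortest ending here [3, 5, 4, 12, 8, 10, 4] sum 46, len 7
add 5: shortest ending here [5, 4, 12, 8, 10, 4, 5] sum 48, len 7
add 5: shortest ending here [4, 12, 8, 10, 4, 5, 5] sum 48, len 7
add 4: shortest ending here [12, 8, 10, 4, 5, 5, 4] sum 48, len 7
add 8: shortest ending here [12, 8, 10, 4, 5, 5, 4, 8] sum 56, len 8
add 4: shortest ending here [8, 10, 4, 5, 5, 4, 8, 4] sum 48, len 8
add 7: shortest ending here [10, 4, 5, 5, 4, 8, 4, 7] sum 47, len 8
add 10: shortest ending here [4, 5, 5, 4, 8, 4, 7, 10] sum 47, len 8
add 12: shortest ending here [4, 8, 4, 7, 10, 12] sum 45, len 6
Shortest qualifying length: 6.

6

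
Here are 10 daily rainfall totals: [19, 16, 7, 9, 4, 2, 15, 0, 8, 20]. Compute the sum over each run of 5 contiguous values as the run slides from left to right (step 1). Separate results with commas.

55, 38, 37, 30, 29, 45

19 16 7 9 4 → sum 55
16 7 9 4 2 → sum 38
7 9 4 2 15 → sum 37
9 4 2 15 0 → sum 30
4 2 15 0 8 → sum 29
2 15 0 8 20 → sum 45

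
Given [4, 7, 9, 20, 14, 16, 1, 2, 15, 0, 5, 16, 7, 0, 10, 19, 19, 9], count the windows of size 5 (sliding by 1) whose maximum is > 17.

(4, 7, 9, 20, 14) → max 20  > 17 ✓
(7, 9, 20, 14, 16) → max 20  > 17 ✓
(9, 20, 14, 16, 1) → max 20  > 17 ✓
(20, 14, 16, 1, 2) → max 20  > 17 ✓
(14, 16, 1, 2, 15) → max 16
(16, 1, 2, 15, 0) → max 16
(1, 2, 15, 0, 5) → max 15
(2, 15, 0, 5, 16) → max 16
(15, 0, 5, 16, 7) → max 16
(0, 5, 16, 7, 0) → max 16
(5, 16, 7, 0, 10) → max 16
(16, 7, 0, 10, 19) → max 19  > 17 ✓
(7, 0, 10, 19, 19) → max 19  > 17 ✓
(0, 10, 19, 19, 9) → max 19  > 17 ✓
7 windows satisfy the condition.

7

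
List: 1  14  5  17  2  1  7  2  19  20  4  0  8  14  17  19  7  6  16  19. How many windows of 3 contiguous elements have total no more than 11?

2

1 14 5 → sum 20
14 5 17 → sum 36
5 17 2 → sum 24
17 2 1 → sum 20
2 1 7 → sum 10  ≤ 11 ✓
1 7 2 → sum 10  ≤ 11 ✓
7 2 19 → sum 28
2 19 20 → sum 41
19 20 4 → sum 43
20 4 0 → sum 24
4 0 8 → sum 12
0 8 14 → sum 22
8 14 17 → sum 39
14 17 19 → sum 50
17 19 7 → sum 43
19 7 6 → sum 32
7 6 16 → sum 29
6 16 19 → sum 41
2 windows satisfy the condition.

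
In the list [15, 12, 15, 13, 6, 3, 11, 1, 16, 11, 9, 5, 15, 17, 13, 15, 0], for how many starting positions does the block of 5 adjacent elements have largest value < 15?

1

15 12 15 13 6 → max 15
12 15 13 6 3 → max 15
15 13 6 3 11 → max 15
13 6 3 11 1 → max 13  < 15 ✓
6 3 11 1 16 → max 16
3 11 1 16 11 → max 16
11 1 16 11 9 → max 16
1 16 11 9 5 → max 16
16 11 9 5 15 → max 16
11 9 5 15 17 → max 17
9 5 15 17 13 → max 17
5 15 17 13 15 → max 17
15 17 13 15 0 → max 17
1 window satisfy the condition.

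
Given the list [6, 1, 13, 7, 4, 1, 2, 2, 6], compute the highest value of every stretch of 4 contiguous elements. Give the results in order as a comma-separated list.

13, 13, 13, 7, 4, 6

Sliding a size-4 window across the 9 values:
[6, 1, 13, 7] → max 13
[1, 13, 7, 4] → max 13
[13, 7, 4, 1] → max 13
[7, 4, 1, 2] → max 7
[4, 1, 2, 2] → max 4
[1, 2, 2, 6] → max 6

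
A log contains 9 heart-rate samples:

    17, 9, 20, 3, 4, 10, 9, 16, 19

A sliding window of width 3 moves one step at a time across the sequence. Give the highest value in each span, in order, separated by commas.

20, 20, 20, 10, 10, 16, 19

(17, 9, 20) → max 20
(9, 20, 3) → max 20
(20, 3, 4) → max 20
(3, 4, 10) → max 10
(4, 10, 9) → max 10
(10, 9, 16) → max 16
(9, 16, 19) → max 19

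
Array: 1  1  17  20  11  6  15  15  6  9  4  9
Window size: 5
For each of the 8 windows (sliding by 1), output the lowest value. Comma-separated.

1, 1, 6, 6, 6, 6, 4, 4

Sliding a size-5 window across the 12 values:
[1, 1, 17, 20, 11] → min 1
[1, 17, 20, 11, 6] → min 1
[17, 20, 11, 6, 15] → min 6
[20, 11, 6, 15, 15] → min 6
[11, 6, 15, 15, 6] → min 6
[6, 15, 15, 6, 9] → min 6
[15, 15, 6, 9, 4] → min 4
[15, 6, 9, 4, 9] → min 4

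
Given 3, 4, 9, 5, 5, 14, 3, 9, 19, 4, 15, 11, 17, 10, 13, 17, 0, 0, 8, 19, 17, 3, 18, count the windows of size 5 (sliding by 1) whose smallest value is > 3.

3 4 9 5 5 → min 3
4 9 5 5 14 → min 4  > 3 ✓
9 5 5 14 3 → min 3
5 5 14 3 9 → min 3
5 14 3 9 19 → min 3
14 3 9 19 4 → min 3
3 9 19 4 15 → min 3
9 19 4 15 11 → min 4  > 3 ✓
19 4 15 11 17 → min 4  > 3 ✓
4 15 11 17 10 → min 4  > 3 ✓
15 11 17 10 13 → min 10  > 3 ✓
11 17 10 13 17 → min 10  > 3 ✓
17 10 13 17 0 → min 0
10 13 17 0 0 → min 0
13 17 0 0 8 → min 0
17 0 0 8 19 → min 0
0 0 8 19 17 → min 0
0 8 19 17 3 → min 0
8 19 17 3 18 → min 3
6 windows satisfy the condition.

6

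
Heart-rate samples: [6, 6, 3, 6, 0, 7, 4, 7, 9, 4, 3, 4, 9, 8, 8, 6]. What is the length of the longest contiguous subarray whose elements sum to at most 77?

Extend to the right; shrink from the left whenever the sum exceeds 77:
→ 6: sum 6, len 1
→ 6: sum 12, len 2
→ 3: sum 15, len 3
→ 6: sum 21, len 4
→ 0: sum 21, len 5
→ 7: sum 28, len 6
→ 4: sum 32, len 7
→ 7: sum 39, len 8
→ 9: sum 48, len 9
→ 4: sum 52, len 10
→ 3: sum 55, len 11
→ 4: sum 59, len 12
→ 9: sum 68, len 13
→ 8: sum 76, len 14
→ 8 (dropped 6, 6): sum 72, len 13
→ 6 (dropped 3): sum 75, len 13
Longest length seen: 14.

14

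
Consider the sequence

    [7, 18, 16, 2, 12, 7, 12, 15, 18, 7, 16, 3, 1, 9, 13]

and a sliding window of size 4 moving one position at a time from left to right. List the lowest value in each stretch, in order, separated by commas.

7 18 16 2 → min 2
18 16 2 12 → min 2
16 2 12 7 → min 2
2 12 7 12 → min 2
12 7 12 15 → min 7
7 12 15 18 → min 7
12 15 18 7 → min 7
15 18 7 16 → min 7
18 7 16 3 → min 3
7 16 3 1 → min 1
16 3 1 9 → min 1
3 1 9 13 → min 1

2, 2, 2, 2, 7, 7, 7, 7, 3, 1, 1, 1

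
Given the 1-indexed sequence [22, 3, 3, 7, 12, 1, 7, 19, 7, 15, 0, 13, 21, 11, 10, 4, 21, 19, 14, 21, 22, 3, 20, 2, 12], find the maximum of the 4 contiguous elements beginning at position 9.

15

Elements at indices 9..12: 7, 15, 0, 13
max(7, 15, 0, 13) = 15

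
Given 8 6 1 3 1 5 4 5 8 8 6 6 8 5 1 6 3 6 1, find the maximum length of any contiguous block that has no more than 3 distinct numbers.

7

Extend right; when distinct count exceeds 3, shrink from the left:
add 8: window [8] (1 distinct), len 1
add 6: window [8, 6] (2 distinct), len 2
add 1: window [8, 6, 1] (3 distinct), len 3
add 3: window [6, 1, 3] (3 distinct), len 3
add 1: window [6, 1, 3, 1] (3 distinct), len 4
add 5: window [1, 3, 1, 5] (3 distinct), len 4
add 4: window [1, 5, 4] (3 distinct), len 3
add 5: window [1, 5, 4, 5] (3 distinct), len 4
add 8: window [5, 4, 5, 8] (3 distinct), len 4
add 8: window [5, 4, 5, 8, 8] (3 distinct), len 5
add 6: window [5, 8, 8, 6] (3 distinct), len 4
add 6: window [5, 8, 8, 6, 6] (3 distinct), len 5
add 8: window [5, 8, 8, 6, 6, 8] (3 distinct), len 6
add 5: window [5, 8, 8, 6, 6, 8, 5] (3 distinct), len 7
add 1: window [8, 5, 1] (3 distinct), len 3
add 6: window [5, 1, 6] (3 distinct), len 3
add 3: window [1, 6, 3] (3 distinct), len 3
add 6: window [1, 6, 3, 6] (3 distinct), len 4
add 1: window [1, 6, 3, 6, 1] (3 distinct), len 5
Longest length with ≤3 distinct: 7.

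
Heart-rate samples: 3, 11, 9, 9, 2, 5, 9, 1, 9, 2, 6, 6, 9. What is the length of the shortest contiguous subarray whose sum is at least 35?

5

add 3: running sum 3 < 35
add 11: running sum 14 < 35
add 9: running sum 23 < 35
add 9: running sum 32 < 35
add 2: running sum 34 < 35
add 5: shortest ending here [11, 9, 9, 2, 5] sum 36, len 5
add 9: shortest ending here [11, 9, 9, 2, 5, 9] sum 45, len 6
add 1: shortest ending here [9, 9, 2, 5, 9, 1] sum 35, len 6
add 9: shortest ending here [9, 2, 5, 9, 1, 9] sum 35, len 6
add 2: shortest ending here [9, 2, 5, 9, 1, 9, 2] sum 37, len 7
add 6: shortest ending here [9, 2, 5, 9, 1, 9, 2, 6] sum 43, len 8
add 6: shortest ending here [5, 9, 1, 9, 2, 6, 6] sum 38, len 7
add 9: shortest ending here [9, 1, 9, 2, 6, 6, 9] sum 42, len 7
Shortest qualifying length: 5.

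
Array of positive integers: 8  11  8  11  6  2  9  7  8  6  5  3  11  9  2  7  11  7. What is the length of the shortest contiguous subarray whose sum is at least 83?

add 8: running sum 8 < 83
add 11: running sum 19 < 83
add 8: running sum 27 < 83
add 11: running sum 38 < 83
add 6: running sum 44 < 83
add 2: running sum 46 < 83
add 9: running sum 55 < 83
add 7: running sum 62 < 83
add 8: running sum 70 < 83
add 6: running sum 76 < 83
add 5: running sum 81 < 83
add 3: shortest ending here [8, 11, 8, 11, 6, 2, 9, 7, 8, 6, 5, 3] sum 84, len 12
add 11: shortest ending here [11, 8, 11, 6, 2, 9, 7, 8, 6, 5, 3, 11] sum 87, len 12
add 9: shortest ending here [8, 11, 6, 2, 9, 7, 8, 6, 5, 3, 11, 9] sum 85, len 12
add 2: shortest ending here [8, 11, 6, 2, 9, 7, 8, 6, 5, 3, 11, 9, 2] sum 87, len 13
add 7: shortest ending here [11, 6, 2, 9, 7, 8, 6, 5, 3, 11, 9, 2, 7] sum 86, len 13
add 11: shortest ending here [6, 2, 9, 7, 8, 6, 5, 3, 11, 9, 2, 7, 11] sum 86, len 13
add 7: shortest ending here [9, 7, 8, 6, 5, 3, 11, 9, 2, 7, 11, 7] sum 85, len 12
Shortest qualifying length: 12.

12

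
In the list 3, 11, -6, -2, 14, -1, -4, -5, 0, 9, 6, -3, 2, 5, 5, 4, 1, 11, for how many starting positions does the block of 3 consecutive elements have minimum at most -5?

6

(3, 11, -6) → min -6  ≤ -5 ✓
(11, -6, -2) → min -6  ≤ -5 ✓
(-6, -2, 14) → min -6  ≤ -5 ✓
(-2, 14, -1) → min -2
(14, -1, -4) → min -4
(-1, -4, -5) → min -5  ≤ -5 ✓
(-4, -5, 0) → min -5  ≤ -5 ✓
(-5, 0, 9) → min -5  ≤ -5 ✓
(0, 9, 6) → min 0
(9, 6, -3) → min -3
(6, -3, 2) → min -3
(-3, 2, 5) → min -3
(2, 5, 5) → min 2
(5, 5, 4) → min 4
(5, 4, 1) → min 1
(4, 1, 11) → min 1
6 windows satisfy the condition.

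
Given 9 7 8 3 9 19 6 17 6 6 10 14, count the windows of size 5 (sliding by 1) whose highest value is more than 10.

9 7 8 3 9 → max 9
7 8 3 9 19 → max 19  > 10 ✓
8 3 9 19 6 → max 19  > 10 ✓
3 9 19 6 17 → max 19  > 10 ✓
9 19 6 17 6 → max 19  > 10 ✓
19 6 17 6 6 → max 19  > 10 ✓
6 17 6 6 10 → max 17  > 10 ✓
17 6 6 10 14 → max 17  > 10 ✓
7 windows satisfy the condition.

7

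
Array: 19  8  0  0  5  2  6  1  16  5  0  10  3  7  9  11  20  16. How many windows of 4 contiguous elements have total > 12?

(19, 8, 0, 0) → sum 27  > 12 ✓
(8, 0, 0, 5) → sum 13  > 12 ✓
(0, 0, 5, 2) → sum 7
(0, 5, 2, 6) → sum 13  > 12 ✓
(5, 2, 6, 1) → sum 14  > 12 ✓
(2, 6, 1, 16) → sum 25  > 12 ✓
(6, 1, 16, 5) → sum 28  > 12 ✓
(1, 16, 5, 0) → sum 22  > 12 ✓
(16, 5, 0, 10) → sum 31  > 12 ✓
(5, 0, 10, 3) → sum 18  > 12 ✓
(0, 10, 3, 7) → sum 20  > 12 ✓
(10, 3, 7, 9) → sum 29  > 12 ✓
(3, 7, 9, 11) → sum 30  > 12 ✓
(7, 9, 11, 20) → sum 47  > 12 ✓
(9, 11, 20, 16) → sum 56  > 12 ✓
14 windows satisfy the condition.

14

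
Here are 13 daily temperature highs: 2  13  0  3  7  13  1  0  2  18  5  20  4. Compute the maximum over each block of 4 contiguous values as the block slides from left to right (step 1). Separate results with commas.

13, 13, 13, 13, 13, 13, 18, 18, 20, 20

[2, 13, 0, 3] → max 13
[13, 0, 3, 7] → max 13
[0, 3, 7, 13] → max 13
[3, 7, 13, 1] → max 13
[7, 13, 1, 0] → max 13
[13, 1, 0, 2] → max 13
[1, 0, 2, 18] → max 18
[0, 2, 18, 5] → max 18
[2, 18, 5, 20] → max 20
[18, 5, 20, 4] → max 20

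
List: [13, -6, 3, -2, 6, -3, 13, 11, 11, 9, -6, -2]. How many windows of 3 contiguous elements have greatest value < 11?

[13, -6, 3] → max 13
[-6, 3, -2] → max 3  < 11 ✓
[3, -2, 6] → max 6  < 11 ✓
[-2, 6, -3] → max 6  < 11 ✓
[6, -3, 13] → max 13
[-3, 13, 11] → max 13
[13, 11, 11] → max 13
[11, 11, 9] → max 11
[11, 9, -6] → max 11
[9, -6, -2] → max 9  < 11 ✓
4 windows satisfy the condition.

4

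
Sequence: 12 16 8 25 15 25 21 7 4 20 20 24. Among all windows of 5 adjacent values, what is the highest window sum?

Each size-5 window and its sum:
12 16 8 25 15 → sum 76
16 8 25 15 25 → sum 89
8 25 15 25 21 → sum 94
25 15 25 21 7 → sum 93
15 25 21 7 4 → sum 72
25 21 7 4 20 → sum 77
21 7 4 20 20 → sum 72
7 4 20 20 24 → sum 75
Highest of these is 94.

94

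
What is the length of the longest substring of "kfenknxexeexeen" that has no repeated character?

[k] len 1
[k, f] len 2
[k, f, e] len 3
[k, f, e, n] len 4
[f, e, n, k] len 4
[k, n] len 2
[k, n, x] len 3
[k, n, x, e] len 4
[e, x] len 2
[x, e] len 2
[e] len 1
[e, x] len 2
[x, e] len 2
[e] len 1
[e, n] len 2
Longest all-distinct length: 4.

4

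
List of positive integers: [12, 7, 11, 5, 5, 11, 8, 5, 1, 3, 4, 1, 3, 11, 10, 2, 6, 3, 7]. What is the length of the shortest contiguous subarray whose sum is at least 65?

add 12: running sum 12 < 65
add 7: running sum 19 < 65
add 11: running sum 30 < 65
add 5: running sum 35 < 65
add 5: running sum 40 < 65
add 11: running sum 51 < 65
add 8: running sum 59 < 65
add 5: running sum 64 < 65
end 8: [12, 7, 11, 5, 5, 11, 8, 5, 1] sum 65, len 9
end 9: [12, 7, 11, 5, 5, 11, 8, 5, 1, 3] sum 68, len 10
end 10: [12, 7, 11, 5, 5, 11, 8, 5, 1, 3, 4] sum 72, len 11
end 11: [12, 7, 11, 5, 5, 11, 8, 5, 1, 3, 4, 1] sum 73, len 12
end 12: [12, 7, 11, 5, 5, 11, 8, 5, 1, 3, 4, 1, 3] sum 76, len 13
end 13: [11, 5, 5, 11, 8, 5, 1, 3, 4, 1, 3, 11] sum 68, len 12
end 14: [5, 5, 11, 8, 5, 1, 3, 4, 1, 3, 11, 10] sum 67, len 12
end 15: [5, 5, 11, 8, 5, 1, 3, 4, 1, 3, 11, 10, 2] sum 69, len 13
end 16: [11, 8, 5, 1, 3, 4, 1, 3, 11, 10, 2, 6] sum 65, len 12
end 17: [11, 8, 5, 1, 3, 4, 1, 3, 11, 10, 2, 6, 3] sum 68, len 13
end 18: [11, 8, 5, 1, 3, 4, 1, 3, 11, 10, 2, 6, 3, 7] sum 75, len 14
Shortest qualifying length: 9.

9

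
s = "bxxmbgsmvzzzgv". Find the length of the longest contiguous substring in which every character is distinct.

[b] len 1
[b, x] len 2
[x] len 1
[x, m] len 2
[x, m, b] len 3
[x, m, b, g] len 4
[x, m, b, g, s] len 5
[b, g, s, m] len 4
[b, g, s, m, v] len 5
[b, g, s, m, v, z] len 6
[z] len 1
[z] len 1
[z, g] len 2
[z, g, v] len 3
Longest all-distinct length: 6.

6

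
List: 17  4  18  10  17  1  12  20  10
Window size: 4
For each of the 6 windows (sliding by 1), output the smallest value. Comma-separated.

4, 4, 1, 1, 1, 1

(17, 4, 18, 10) → min 4
(4, 18, 10, 17) → min 4
(18, 10, 17, 1) → min 1
(10, 17, 1, 12) → min 1
(17, 1, 12, 20) → min 1
(1, 12, 20, 10) → min 1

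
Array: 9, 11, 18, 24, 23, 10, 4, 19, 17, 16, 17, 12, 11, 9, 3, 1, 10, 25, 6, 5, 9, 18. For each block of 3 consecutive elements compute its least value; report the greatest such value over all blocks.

Window mins for each of the 20 positions:
9 11 18 → min 9
11 18 24 → min 11
18 24 23 → min 18
24 23 10 → min 10
23 10 4 → min 4
10 4 19 → min 4
4 19 17 → min 4
19 17 16 → min 16
17 16 17 → min 16
16 17 12 → min 12
17 12 11 → min 11
12 11 9 → min 9
11 9 3 → min 3
9 3 1 → min 1
3 1 10 → min 1
1 10 25 → min 1
10 25 6 → min 6
25 6 5 → min 5
6 5 9 → min 5
5 9 18 → min 5
Greatest of these is 18.

18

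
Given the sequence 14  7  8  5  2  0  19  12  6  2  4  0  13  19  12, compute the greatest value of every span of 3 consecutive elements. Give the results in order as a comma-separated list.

14, 8, 8, 5, 19, 19, 19, 12, 6, 4, 13, 19, 19

[14, 7, 8] → max 14
[7, 8, 5] → max 8
[8, 5, 2] → max 8
[5, 2, 0] → max 5
[2, 0, 19] → max 19
[0, 19, 12] → max 19
[19, 12, 6] → max 19
[12, 6, 2] → max 12
[6, 2, 4] → max 6
[2, 4, 0] → max 4
[4, 0, 13] → max 13
[0, 13, 19] → max 19
[13, 19, 12] → max 19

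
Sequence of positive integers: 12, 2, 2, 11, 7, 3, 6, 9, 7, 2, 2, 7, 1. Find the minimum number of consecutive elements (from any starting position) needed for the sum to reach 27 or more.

4

add 12: running sum 12 < 27
add 2: running sum 14 < 27
add 2: running sum 16 < 27
add 11: shortest ending here [12, 2, 2, 11] sum 27, len 4
add 7: shortest ending here [12, 2, 2, 11, 7] sum 34, len 5
add 3: shortest ending here [12, 2, 2, 11, 7, 3] sum 37, len 6
add 6: shortest ending here [11, 7, 3, 6] sum 27, len 4
add 9: shortest ending here [11, 7, 3, 6, 9] sum 36, len 5
add 7: shortest ending here [7, 3, 6, 9, 7] sum 32, len 5
add 2: shortest ending here [3, 6, 9, 7, 2] sum 27, len 5
add 2: shortest ending here [3, 6, 9, 7, 2, 2] sum 29, len 6
add 7: shortest ending here [9, 7, 2, 2, 7] sum 27, len 5
add 1: shortest ending here [9, 7, 2, 2, 7, 1] sum 28, len 6
Shortest qualifying length: 4.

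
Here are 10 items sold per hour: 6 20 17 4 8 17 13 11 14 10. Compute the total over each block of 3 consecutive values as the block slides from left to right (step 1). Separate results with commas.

6 20 17 → sum 43
20 17 4 → sum 41
17 4 8 → sum 29
4 8 17 → sum 29
8 17 13 → sum 38
17 13 11 → sum 41
13 11 14 → sum 38
11 14 10 → sum 35

43, 41, 29, 29, 38, 41, 38, 35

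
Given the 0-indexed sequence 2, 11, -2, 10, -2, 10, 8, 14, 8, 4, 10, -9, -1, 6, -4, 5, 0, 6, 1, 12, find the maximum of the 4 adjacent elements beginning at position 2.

Elements at indices 2..5: -2, 10, -2, 10
max(-2, 10, -2, 10) = 10

10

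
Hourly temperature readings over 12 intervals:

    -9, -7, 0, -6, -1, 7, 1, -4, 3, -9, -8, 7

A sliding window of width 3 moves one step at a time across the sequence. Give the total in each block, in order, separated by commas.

-16, -13, -7, 0, 7, 4, 0, -10, -14, -10

[-9, -7, 0] → sum -16
[-7, 0, -6] → sum -13
[0, -6, -1] → sum -7
[-6, -1, 7] → sum 0
[-1, 7, 1] → sum 7
[7, 1, -4] → sum 4
[1, -4, 3] → sum 0
[-4, 3, -9] → sum -10
[3, -9, -8] → sum -14
[-9, -8, 7] → sum -10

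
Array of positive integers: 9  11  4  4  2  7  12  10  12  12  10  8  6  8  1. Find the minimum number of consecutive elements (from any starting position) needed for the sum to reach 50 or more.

5

Extend right; whenever the sum reaches 50, record the length and shrink from the left:
add 9: running sum 9 < 50
add 11: running sum 20 < 50
add 4: running sum 24 < 50
add 4: running sum 28 < 50
add 2: running sum 30 < 50
add 7: running sum 37 < 50
add 12: running sum 49 < 50
end 7: [11, 4, 4, 2, 7, 12, 10] sum 50, len 7
end 8: [4, 4, 2, 7, 12, 10, 12] sum 51, len 7
end 9: [7, 12, 10, 12, 12] sum 53, len 5
end 10: [12, 10, 12, 12, 10] sum 56, len 5
end 11: [10, 12, 12, 10, 8] sum 52, len 5
end 12: [10, 12, 12, 10, 8, 6] sum 58, len 6
end 13: [12, 12, 10, 8, 6, 8] sum 56, len 6
end 14: [12, 12, 10, 8, 6, 8, 1] sum 57, len 7
Shortest qualifying length: 5.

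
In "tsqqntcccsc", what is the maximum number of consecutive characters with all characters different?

4

[t] len 1
[t, s] len 2
[t, s, q] len 3
[q] len 1
[q, n] len 2
[q, n, t] len 3
[q, n, t, c] len 4
[c] len 1
[c] len 1
[c, s] len 2
[s, c] len 2
Longest all-distinct length: 4.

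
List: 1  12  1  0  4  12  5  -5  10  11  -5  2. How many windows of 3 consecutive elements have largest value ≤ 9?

1

(1, 12, 1) → max 12
(12, 1, 0) → max 12
(1, 0, 4) → max 4  ≤ 9 ✓
(0, 4, 12) → max 12
(4, 12, 5) → max 12
(12, 5, -5) → max 12
(5, -5, 10) → max 10
(-5, 10, 11) → max 11
(10, 11, -5) → max 11
(11, -5, 2) → max 11
1 window satisfy the condition.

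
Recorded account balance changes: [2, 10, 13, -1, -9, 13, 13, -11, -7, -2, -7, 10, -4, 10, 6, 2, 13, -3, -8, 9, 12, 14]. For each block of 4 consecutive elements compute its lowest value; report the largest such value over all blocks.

[2, 10, 13, -1] → min -1
[10, 13, -1, -9] → min -9
[13, -1, -9, 13] → min -9
[-1, -9, 13, 13] → min -9
[-9, 13, 13, -11] → min -11
[13, 13, -11, -7] → min -11
[13, -11, -7, -2] → min -11
[-11, -7, -2, -7] → min -11
[-7, -2, -7, 10] → min -7
[-2, -7, 10, -4] → min -7
[-7, 10, -4, 10] → min -7
[10, -4, 10, 6] → min -4
[-4, 10, 6, 2] → min -4
[10, 6, 2, 13] → min 2
[6, 2, 13, -3] → min -3
[2, 13, -3, -8] → min -8
[13, -3, -8, 9] → min -8
[-3, -8, 9, 12] → min -8
[-8, 9, 12, 14] → min -8
Largest of these is 2.

2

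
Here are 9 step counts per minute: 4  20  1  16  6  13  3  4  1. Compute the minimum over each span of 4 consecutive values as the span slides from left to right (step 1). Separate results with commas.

1, 1, 1, 3, 3, 1

Sliding a size-4 window across the 9 values:
(4, 20, 1, 16) → min 1
(20, 1, 16, 6) → min 1
(1, 16, 6, 13) → min 1
(16, 6, 13, 3) → min 3
(6, 13, 3, 4) → min 3
(13, 3, 4, 1) → min 1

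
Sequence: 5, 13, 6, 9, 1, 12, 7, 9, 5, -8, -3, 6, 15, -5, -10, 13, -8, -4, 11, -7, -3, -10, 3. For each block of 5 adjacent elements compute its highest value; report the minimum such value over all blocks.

9

Window maxs for each of the 19 positions:
[5, 13, 6, 9, 1] → max 13
[13, 6, 9, 1, 12] → max 13
[6, 9, 1, 12, 7] → max 12
[9, 1, 12, 7, 9] → max 12
[1, 12, 7, 9, 5] → max 12
[12, 7, 9, 5, -8] → max 12
[7, 9, 5, -8, -3] → max 9
[9, 5, -8, -3, 6] → max 9
[5, -8, -3, 6, 15] → max 15
[-8, -3, 6, 15, -5] → max 15
[-3, 6, 15, -5, -10] → max 15
[6, 15, -5, -10, 13] → max 15
[15, -5, -10, 13, -8] → max 15
[-5, -10, 13, -8, -4] → max 13
[-10, 13, -8, -4, 11] → max 13
[13, -8, -4, 11, -7] → max 13
[-8, -4, 11, -7, -3] → max 11
[-4, 11, -7, -3, -10] → max 11
[11, -7, -3, -10, 3] → max 11
Minimum of these is 9.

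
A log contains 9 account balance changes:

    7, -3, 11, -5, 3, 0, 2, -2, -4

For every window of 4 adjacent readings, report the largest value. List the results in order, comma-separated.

11, 11, 11, 3, 3, 2

7 -3 11 -5 → max 11
-3 11 -5 3 → max 11
11 -5 3 0 → max 11
-5 3 0 2 → max 3
3 0 2 -2 → max 3
0 2 -2 -4 → max 2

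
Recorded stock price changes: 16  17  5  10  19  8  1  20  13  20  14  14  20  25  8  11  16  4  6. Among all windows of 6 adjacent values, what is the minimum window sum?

60

(16, 17, 5, 10, 19, 8) → sum 75
(17, 5, 10, 19, 8, 1) → sum 60
(5, 10, 19, 8, 1, 20) → sum 63
(10, 19, 8, 1, 20, 13) → sum 71
(19, 8, 1, 20, 13, 20) → sum 81
(8, 1, 20, 13, 20, 14) → sum 76
(1, 20, 13, 20, 14, 14) → sum 82
(20, 13, 20, 14, 14, 20) → sum 101
(13, 20, 14, 14, 20, 25) → sum 106
(20, 14, 14, 20, 25, 8) → sum 101
(14, 14, 20, 25, 8, 11) → sum 92
(14, 20, 25, 8, 11, 16) → sum 94
(20, 25, 8, 11, 16, 4) → sum 84
(25, 8, 11, 16, 4, 6) → sum 70
Minimum of these is 60.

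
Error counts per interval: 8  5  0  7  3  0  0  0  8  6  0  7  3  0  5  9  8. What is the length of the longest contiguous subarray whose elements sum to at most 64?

16

add 8: [8] sum 8, len 1
add 5: [8, 5] sum 13, len 2
add 0: [8, 5, 0] sum 13, len 3
add 7: [8, 5, 0, 7] sum 20, len 4
add 3: [8, 5, 0, 7, 3] sum 23, len 5
add 0: [8, 5, 0, 7, 3, 0] sum 23, len 6
add 0: [8, 5, 0, 7, 3, 0, 0] sum 23, len 7
add 0: [8, 5, 0, 7, 3, 0, 0, 0] sum 23, len 8
add 8: [8, 5, 0, 7, 3, 0, 0, 0, 8] sum 31, len 9
add 6: [8, 5, 0, 7, 3, 0, 0, 0, 8, 6] sum 37, len 10
add 0: [8, 5, 0, 7, 3, 0, 0, 0, 8, 6, 0] sum 37, len 11
add 7: [8, 5, 0, 7, 3, 0, 0, 0, 8, 6, 0, 7] sum 44, len 12
add 3: [8, 5, 0, 7, 3, 0, 0, 0, 8, 6, 0, 7, 3] sum 47, len 13
add 0: [8, 5, 0, 7, 3, 0, 0, 0, 8, 6, 0, 7, 3, 0] sum 47, len 14
add 5: [8, 5, 0, 7, 3, 0, 0, 0, 8, 6, 0, 7, 3, 0, 5] sum 52, len 15
add 9: [8, 5, 0, 7, 3, 0, 0, 0, 8, 6, 0, 7, 3, 0, 5, 9] sum 61, len 16
add 8: [5, 0, 7, 3, 0, 0, 0, 8, 6, 0, 7, 3, 0, 5, 9, 8] sum 61, len 16
Longest length seen: 16.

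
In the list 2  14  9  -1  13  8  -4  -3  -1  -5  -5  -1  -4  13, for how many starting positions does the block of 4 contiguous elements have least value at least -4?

6

2 14 9 -1 → min -1  ≥ -4 ✓
14 9 -1 13 → min -1  ≥ -4 ✓
9 -1 13 8 → min -1  ≥ -4 ✓
-1 13 8 -4 → min -4  ≥ -4 ✓
13 8 -4 -3 → min -4  ≥ -4 ✓
8 -4 -3 -1 → min -4  ≥ -4 ✓
-4 -3 -1 -5 → min -5
-3 -1 -5 -5 → min -5
-1 -5 -5 -1 → min -5
-5 -5 -1 -4 → min -5
-5 -1 -4 13 → min -5
6 windows satisfy the condition.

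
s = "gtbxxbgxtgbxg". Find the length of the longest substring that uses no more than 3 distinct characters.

add g: window [g] (1 distinct), len 1
add t: window [g, t] (2 distinct), len 2
add b: window [g, t, b] (3 distinct), len 3
add x: window [t, b, x] (3 distinct), len 3
add x: window [t, b, x, x] (3 distinct), len 4
add b: window [t, b, x, x, b] (3 distinct), len 5
add g: window [b, x, x, b, g] (3 distinct), len 5
add x: window [b, x, x, b, g, x] (3 distinct), len 6
add t: window [g, x, t] (3 distinct), len 3
add g: window [g, x, t, g] (3 distinct), len 4
add b: window [t, g, b] (3 distinct), len 3
add x: window [g, b, x] (3 distinct), len 3
add g: window [g, b, x, g] (3 distinct), len 4
Longest length with ≤3 distinct: 6.

6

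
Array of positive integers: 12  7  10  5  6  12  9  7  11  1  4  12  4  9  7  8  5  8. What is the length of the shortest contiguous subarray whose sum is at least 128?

add 12: running sum 12 < 128
add 7: running sum 19 < 128
add 10: running sum 29 < 128
add 5: running sum 34 < 128
add 6: running sum 40 < 128
add 12: running sum 52 < 128
add 9: running sum 61 < 128
add 7: running sum 68 < 128
add 11: running sum 79 < 128
add 1: running sum 80 < 128
add 4: running sum 84 < 128
add 12: running sum 96 < 128
add 4: running sum 100 < 128
add 9: running sum 109 < 128
add 7: running sum 116 < 128
add 8: running sum 124 < 128
add 5: shortest ending here [12, 7, 10, 5, 6, 12, 9, 7, 11, 1, 4, 12, 4, 9, 7, 8, 5] sum 129, len 17
add 8: shortest ending here [12, 7, 10, 5, 6, 12, 9, 7, 11, 1, 4, 12, 4, 9, 7, 8, 5, 8] sum 137, len 18
Shortest qualifying length: 17.

17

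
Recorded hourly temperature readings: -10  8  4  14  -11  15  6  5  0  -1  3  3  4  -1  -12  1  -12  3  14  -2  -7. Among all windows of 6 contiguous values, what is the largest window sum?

Each size-6 window and its sum:
-10 8 4 14 -11 15 → sum 20
8 4 14 -11 15 6 → sum 36
4 14 -11 15 6 5 → sum 33
14 -11 15 6 5 0 → sum 29
-11 15 6 5 0 -1 → sum 14
15 6 5 0 -1 3 → sum 28
6 5 0 -1 3 3 → sum 16
5 0 -1 3 3 4 → sum 14
0 -1 3 3 4 -1 → sum 8
-1 3 3 4 -1 -12 → sum -4
3 3 4 -1 -12 1 → sum -2
3 4 -1 -12 1 -12 → sum -17
4 -1 -12 1 -12 3 → sum -17
-1 -12 1 -12 3 14 → sum -7
-12 1 -12 3 14 -2 → sum -8
1 -12 3 14 -2 -7 → sum -3
Largest of these is 36.

36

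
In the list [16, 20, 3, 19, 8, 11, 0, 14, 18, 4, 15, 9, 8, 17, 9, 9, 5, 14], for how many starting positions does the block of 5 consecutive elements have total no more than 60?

12

(16, 20, 3, 19, 8) → sum 66
(20, 3, 19, 8, 11) → sum 61
(3, 19, 8, 11, 0) → sum 41  ≤ 60 ✓
(19, 8, 11, 0, 14) → sum 52  ≤ 60 ✓
(8, 11, 0, 14, 18) → sum 51  ≤ 60 ✓
(11, 0, 14, 18, 4) → sum 47  ≤ 60 ✓
(0, 14, 18, 4, 15) → sum 51  ≤ 60 ✓
(14, 18, 4, 15, 9) → sum 60  ≤ 60 ✓
(18, 4, 15, 9, 8) → sum 54  ≤ 60 ✓
(4, 15, 9, 8, 17) → sum 53  ≤ 60 ✓
(15, 9, 8, 17, 9) → sum 58  ≤ 60 ✓
(9, 8, 17, 9, 9) → sum 52  ≤ 60 ✓
(8, 17, 9, 9, 5) → sum 48  ≤ 60 ✓
(17, 9, 9, 5, 14) → sum 54  ≤ 60 ✓
12 windows satisfy the condition.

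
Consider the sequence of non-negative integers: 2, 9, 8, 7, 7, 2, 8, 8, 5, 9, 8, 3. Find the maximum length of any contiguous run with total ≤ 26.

4

Extend to the right; shrink from the left whenever the sum exceeds 26:
add 2: [2] sum 2, len 1
add 9: [2, 9] sum 11, len 2
add 8: [2, 9, 8] sum 19, len 3
add 7: [2, 9, 8, 7] sum 26, len 4
add 7: [8, 7, 7] sum 22, len 3
add 2: [8, 7, 7, 2] sum 24, len 4
add 8: [7, 7, 2, 8] sum 24, len 4
add 8: [7, 2, 8, 8] sum 25, len 4
add 5: [2, 8, 8, 5] sum 23, len 4
add 9: [8, 5, 9] sum 22, len 3
add 8: [5, 9, 8] sum 22, len 3
add 3: [5, 9, 8, 3] sum 25, len 4
Longest length seen: 4.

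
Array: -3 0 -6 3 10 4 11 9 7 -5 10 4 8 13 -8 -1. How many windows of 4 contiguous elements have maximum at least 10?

12

-3 0 -6 3 → max 3
0 -6 3 10 → max 10  ≥ 10 ✓
-6 3 10 4 → max 10  ≥ 10 ✓
3 10 4 11 → max 11  ≥ 10 ✓
10 4 11 9 → max 11  ≥ 10 ✓
4 11 9 7 → max 11  ≥ 10 ✓
11 9 7 -5 → max 11  ≥ 10 ✓
9 7 -5 10 → max 10  ≥ 10 ✓
7 -5 10 4 → max 10  ≥ 10 ✓
-5 10 4 8 → max 10  ≥ 10 ✓
10 4 8 13 → max 13  ≥ 10 ✓
4 8 13 -8 → max 13  ≥ 10 ✓
8 13 -8 -1 → max 13  ≥ 10 ✓
12 windows satisfy the condition.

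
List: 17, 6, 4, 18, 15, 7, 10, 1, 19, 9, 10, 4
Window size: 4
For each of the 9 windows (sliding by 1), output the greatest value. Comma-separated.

18, 18, 18, 18, 15, 19, 19, 19, 19

(17, 6, 4, 18) → max 18
(6, 4, 18, 15) → max 18
(4, 18, 15, 7) → max 18
(18, 15, 7, 10) → max 18
(15, 7, 10, 1) → max 15
(7, 10, 1, 19) → max 19
(10, 1, 19, 9) → max 19
(1, 19, 9, 10) → max 19
(19, 9, 10, 4) → max 19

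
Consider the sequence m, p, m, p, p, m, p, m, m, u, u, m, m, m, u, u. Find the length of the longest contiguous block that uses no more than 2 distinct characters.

9

add m: window [m] (1 distinct), len 1
add p: window [m, p] (2 distinct), len 2
add m: window [m, p, m] (2 distinct), len 3
add p: window [m, p, m, p] (2 distinct), len 4
add p: window [m, p, m, p, p] (2 distinct), len 5
add m: window [m, p, m, p, p, m] (2 distinct), len 6
add p: window [m, p, m, p, p, m, p] (2 distinct), len 7
add m: window [m, p, m, p, p, m, p, m] (2 distinct), len 8
add m: window [m, p, m, p, p, m, p, m, m] (2 distinct), len 9
add u: window [m, m, u] (2 distinct), len 3
add u: window [m, m, u, u] (2 distinct), len 4
add m: window [m, m, u, u, m] (2 distinct), len 5
add m: window [m, m, u, u, m, m] (2 distinct), len 6
add m: window [m, m, u, u, m, m, m] (2 distinct), len 7
add u: window [m, m, u, u, m, m, m, u] (2 distinct), len 8
add u: window [m, m, u, u, m, m, m, u, u] (2 distinct), len 9
Longest length with ≤2 distinct: 9.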